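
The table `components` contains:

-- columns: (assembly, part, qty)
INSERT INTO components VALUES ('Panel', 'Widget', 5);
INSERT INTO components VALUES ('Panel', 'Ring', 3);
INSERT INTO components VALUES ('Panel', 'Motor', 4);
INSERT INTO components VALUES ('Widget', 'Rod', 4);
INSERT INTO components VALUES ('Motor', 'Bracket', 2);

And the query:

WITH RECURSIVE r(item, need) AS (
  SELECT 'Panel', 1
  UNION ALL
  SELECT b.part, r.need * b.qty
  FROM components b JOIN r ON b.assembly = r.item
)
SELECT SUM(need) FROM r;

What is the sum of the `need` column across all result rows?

Base: (Panel, need=1).
Iteration 1: components of {Panel} -> Motor = 1*4 = 4, Ring = 1*3 = 3, Widget = 1*5 = 5.
Iteration 2: components of {Motor,Ring,Widget} -> Bracket = 4*2 = 8, Rod = 5*4 = 20.
Iteration 3: no further components; recursion stops.
SUM(need) = 1 + 5 + 3 + 4 + 20 + 8 = 41.

41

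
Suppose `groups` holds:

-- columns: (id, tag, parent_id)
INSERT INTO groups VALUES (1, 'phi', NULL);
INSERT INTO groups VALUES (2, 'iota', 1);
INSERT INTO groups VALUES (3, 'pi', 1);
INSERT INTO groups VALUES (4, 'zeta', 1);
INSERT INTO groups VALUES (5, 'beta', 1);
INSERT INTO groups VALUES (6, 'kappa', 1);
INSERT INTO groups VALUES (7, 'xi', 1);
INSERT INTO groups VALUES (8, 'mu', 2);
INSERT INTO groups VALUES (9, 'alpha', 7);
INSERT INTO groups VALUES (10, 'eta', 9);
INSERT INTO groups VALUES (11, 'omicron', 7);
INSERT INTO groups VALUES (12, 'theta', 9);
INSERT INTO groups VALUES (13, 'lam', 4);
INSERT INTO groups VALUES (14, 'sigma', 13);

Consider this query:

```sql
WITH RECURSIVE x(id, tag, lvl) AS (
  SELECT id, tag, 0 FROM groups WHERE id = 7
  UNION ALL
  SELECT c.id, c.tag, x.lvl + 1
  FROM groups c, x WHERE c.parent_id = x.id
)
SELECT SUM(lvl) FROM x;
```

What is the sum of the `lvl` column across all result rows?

Base: id=7 (xi) at lvl 0.
Iteration 1: rows with parent_id in {7} -> alpha (id 9, lvl 1), omicron (id 11, lvl 1).
Iteration 2: rows with parent_id in {9,11} -> eta (id 10, lvl 2), theta (id 12, lvl 2).
Iteration 3: no rows with parent_id in {10,12}; recursion stops.
SUM(lvl) = 0 + 1 + 1 + 2 + 2 = 6.

6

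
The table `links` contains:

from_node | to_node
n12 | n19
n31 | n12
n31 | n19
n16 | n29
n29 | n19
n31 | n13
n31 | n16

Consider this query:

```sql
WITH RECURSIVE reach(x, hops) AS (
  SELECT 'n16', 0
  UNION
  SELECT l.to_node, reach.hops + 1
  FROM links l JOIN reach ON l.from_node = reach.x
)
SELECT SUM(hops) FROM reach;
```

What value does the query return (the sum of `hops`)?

3

Base: (n16, hops=0).
Iteration 1: edges from {n16} -> (n29, hops=1).
Iteration 2: edges from {n29} -> (n19, hops=2).
Iteration 3: no outgoing edges from {n19}; recursion stops.
SUM(hops) = 0 + 1 + 2 = 3.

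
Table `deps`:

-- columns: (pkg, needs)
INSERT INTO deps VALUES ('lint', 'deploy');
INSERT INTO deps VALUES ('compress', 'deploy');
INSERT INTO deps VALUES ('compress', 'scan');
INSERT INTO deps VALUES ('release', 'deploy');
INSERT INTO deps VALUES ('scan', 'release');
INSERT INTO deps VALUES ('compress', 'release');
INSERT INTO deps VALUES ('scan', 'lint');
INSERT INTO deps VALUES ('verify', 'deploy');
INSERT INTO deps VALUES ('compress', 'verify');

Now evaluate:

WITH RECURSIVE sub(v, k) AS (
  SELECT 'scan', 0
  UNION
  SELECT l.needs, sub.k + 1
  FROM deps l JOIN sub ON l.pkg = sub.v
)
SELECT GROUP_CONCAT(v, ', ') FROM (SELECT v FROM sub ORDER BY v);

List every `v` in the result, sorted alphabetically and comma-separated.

Base: (scan, k=0).
Iteration 1: edges from {scan} -> (lint, k=1), (release, k=1).
Iteration 2: edges from {lint,release} -> (deploy, k=2). [UNION drops 1 duplicate row(s)]
Iteration 3: no outgoing edges from {deploy}; recursion stops.

deploy, lint, release, scan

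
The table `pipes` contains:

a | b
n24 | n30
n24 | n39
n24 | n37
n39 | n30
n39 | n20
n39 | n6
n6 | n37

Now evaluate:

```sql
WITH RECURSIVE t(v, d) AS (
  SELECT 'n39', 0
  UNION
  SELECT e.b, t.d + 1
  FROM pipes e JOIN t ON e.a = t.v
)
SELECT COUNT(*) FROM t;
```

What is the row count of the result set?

5

Base: (n39, d=0).
Iteration 1: edges from {n39} -> (n20, d=1), (n30, d=1), (n6, d=1).
Iteration 2: edges from {n20,n30,n6} -> (n37, d=2).
Iteration 3: no outgoing edges from {n37}; recursion stops.
Total rows emitted: 5.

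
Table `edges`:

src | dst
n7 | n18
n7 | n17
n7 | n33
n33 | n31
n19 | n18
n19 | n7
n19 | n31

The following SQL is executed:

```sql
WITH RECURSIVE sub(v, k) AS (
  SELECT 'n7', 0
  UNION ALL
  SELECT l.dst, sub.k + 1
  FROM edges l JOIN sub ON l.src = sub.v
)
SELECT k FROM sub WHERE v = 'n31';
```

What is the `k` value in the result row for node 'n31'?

Base: (n7, k=0).
Iteration 1: edges from {n7} -> (n17, k=1), (n18, k=1), (n33, k=1).
Iteration 2: edges from {n17,n18,n33} -> (n31, k=2).
Iteration 3: no outgoing edges from {n31}; recursion stops.

2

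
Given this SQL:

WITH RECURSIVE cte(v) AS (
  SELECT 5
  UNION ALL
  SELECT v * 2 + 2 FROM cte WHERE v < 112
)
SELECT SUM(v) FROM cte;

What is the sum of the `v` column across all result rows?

Base: v=5.
Iteration 1: 5 < 112 holds -> v = 5 * 2 + 2 = 12.
Iteration 2: 12 < 112 holds -> v = 12 * 2 + 2 = 26.
Iteration 3: 26 < 112 holds -> v = 26 * 2 + 2 = 54.
Iteration 4: 54 < 112 holds -> v = 54 * 2 + 2 = 110.
Iteration 5: 110 < 112 holds -> v = 110 * 2 + 2 = 222.
Iteration 6: 222 < 112 fails; recursion stops.
SUM(v) = 5 + 12 + 26 + 54 + 110 + 222 = 429.

429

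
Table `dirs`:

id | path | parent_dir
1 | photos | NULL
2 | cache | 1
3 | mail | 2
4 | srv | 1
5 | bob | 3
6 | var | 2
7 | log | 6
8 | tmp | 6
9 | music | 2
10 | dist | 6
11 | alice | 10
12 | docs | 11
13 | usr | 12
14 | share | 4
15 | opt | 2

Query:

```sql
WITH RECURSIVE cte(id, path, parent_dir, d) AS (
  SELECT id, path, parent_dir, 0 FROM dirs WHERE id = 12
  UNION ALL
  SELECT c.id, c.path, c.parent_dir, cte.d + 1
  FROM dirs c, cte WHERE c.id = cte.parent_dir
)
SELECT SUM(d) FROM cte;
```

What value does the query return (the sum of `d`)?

15

Base: id=12 (docs), parent_dir=11, d 0.
Iteration 1: join on id=11 -> alice (id 11, parent_dir=10, d 1).
Iteration 2: join on id=10 -> dist (id 10, parent_dir=6, d 2).
Iteration 3: join on id=6 -> var (id 6, parent_dir=2, d 3).
Iteration 4: join on id=2 -> cache (id 2, parent_dir=1, d 4).
Iteration 5: join on id=1 -> photos (id 1, parent_dir=NULL, d 5).
Iteration 6: parent_dir is NULL; no match; recursion stops.
SUM(d) = 0 + 1 + 2 + 3 + 4 + 5 = 15.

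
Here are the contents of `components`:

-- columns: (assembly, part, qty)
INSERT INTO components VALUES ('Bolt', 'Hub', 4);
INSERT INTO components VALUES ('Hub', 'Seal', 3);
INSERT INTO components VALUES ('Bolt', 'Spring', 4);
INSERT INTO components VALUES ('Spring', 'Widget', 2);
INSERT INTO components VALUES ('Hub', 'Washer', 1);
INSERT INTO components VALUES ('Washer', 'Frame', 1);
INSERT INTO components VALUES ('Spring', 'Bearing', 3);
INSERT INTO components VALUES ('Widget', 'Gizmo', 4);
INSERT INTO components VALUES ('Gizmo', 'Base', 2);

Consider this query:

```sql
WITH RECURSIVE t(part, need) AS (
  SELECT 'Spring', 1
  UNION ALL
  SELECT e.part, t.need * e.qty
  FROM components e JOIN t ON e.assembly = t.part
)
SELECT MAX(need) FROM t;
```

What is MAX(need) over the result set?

Base: (Spring, need=1).
Iteration 1: components of {Spring} -> Bearing = 1*3 = 3, Widget = 1*2 = 2.
Iteration 2: components of {Bearing,Widget} -> Gizmo = 2*4 = 8.
Iteration 3: components of {Gizmo} -> Base = 8*2 = 16.
Iteration 4: no further components; recursion stops.
need values: 1, 2, 3, 8, 16; the maximum is 16.

16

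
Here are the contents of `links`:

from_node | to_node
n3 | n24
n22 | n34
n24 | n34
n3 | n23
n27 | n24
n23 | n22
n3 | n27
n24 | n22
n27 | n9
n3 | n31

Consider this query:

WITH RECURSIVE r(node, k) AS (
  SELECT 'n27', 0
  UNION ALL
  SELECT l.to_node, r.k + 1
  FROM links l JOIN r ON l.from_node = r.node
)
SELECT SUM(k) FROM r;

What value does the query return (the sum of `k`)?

9

Base: (n27, k=0).
Iteration 1: edges from {n27} -> (n24, k=1), (n9, k=1).
Iteration 2: edges from {n24,n9} -> (n22, k=2), (n34, k=2).
Iteration 3: edges from {n22,n34} -> (n34, k=3).
Iteration 4: no outgoing edges from {n34}; recursion stops.
SUM(k) = 0 + 1 + 1 + 2 + 2 + 3 = 9.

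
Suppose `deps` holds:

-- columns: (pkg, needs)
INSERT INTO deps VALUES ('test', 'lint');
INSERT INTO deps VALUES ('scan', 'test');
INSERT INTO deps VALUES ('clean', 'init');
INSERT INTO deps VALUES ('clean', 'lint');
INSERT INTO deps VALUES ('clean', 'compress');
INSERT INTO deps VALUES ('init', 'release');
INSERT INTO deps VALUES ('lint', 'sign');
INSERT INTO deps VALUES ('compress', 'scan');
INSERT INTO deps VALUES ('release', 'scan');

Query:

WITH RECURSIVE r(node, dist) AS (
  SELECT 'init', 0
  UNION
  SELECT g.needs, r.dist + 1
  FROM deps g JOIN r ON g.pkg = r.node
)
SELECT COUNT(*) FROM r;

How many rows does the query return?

Base: (init, dist=0).
Iteration 1: edges from {init} -> (release, dist=1).
Iteration 2: edges from {release} -> (scan, dist=2).
Iteration 3: edges from {scan} -> (test, dist=3).
Iteration 4: edges from {test} -> (lint, dist=4).
Iteration 5: edges from {lint} -> (sign, dist=5).
Iteration 6: no outgoing edges from {sign}; recursion stops.
Total rows emitted: 6.

6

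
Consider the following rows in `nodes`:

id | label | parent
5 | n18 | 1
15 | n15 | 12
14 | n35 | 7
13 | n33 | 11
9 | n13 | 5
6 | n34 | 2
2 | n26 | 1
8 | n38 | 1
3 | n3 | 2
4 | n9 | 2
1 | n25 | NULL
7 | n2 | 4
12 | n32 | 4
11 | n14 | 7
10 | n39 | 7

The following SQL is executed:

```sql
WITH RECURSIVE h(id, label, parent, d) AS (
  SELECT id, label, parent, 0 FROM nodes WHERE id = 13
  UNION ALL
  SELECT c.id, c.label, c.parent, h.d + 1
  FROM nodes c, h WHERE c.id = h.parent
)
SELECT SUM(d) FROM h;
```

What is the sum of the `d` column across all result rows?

Base: id=13 (n33), parent=11, d 0.
Iteration 1: join on id=11 -> n14 (id 11, parent=7, d 1).
Iteration 2: join on id=7 -> n2 (id 7, parent=4, d 2).
Iteration 3: join on id=4 -> n9 (id 4, parent=2, d 3).
Iteration 4: join on id=2 -> n26 (id 2, parent=1, d 4).
Iteration 5: join on id=1 -> n25 (id 1, parent=NULL, d 5).
Iteration 6: parent is NULL; no match; recursion stops.
SUM(d) = 0 + 1 + 2 + 3 + 4 + 5 = 15.

15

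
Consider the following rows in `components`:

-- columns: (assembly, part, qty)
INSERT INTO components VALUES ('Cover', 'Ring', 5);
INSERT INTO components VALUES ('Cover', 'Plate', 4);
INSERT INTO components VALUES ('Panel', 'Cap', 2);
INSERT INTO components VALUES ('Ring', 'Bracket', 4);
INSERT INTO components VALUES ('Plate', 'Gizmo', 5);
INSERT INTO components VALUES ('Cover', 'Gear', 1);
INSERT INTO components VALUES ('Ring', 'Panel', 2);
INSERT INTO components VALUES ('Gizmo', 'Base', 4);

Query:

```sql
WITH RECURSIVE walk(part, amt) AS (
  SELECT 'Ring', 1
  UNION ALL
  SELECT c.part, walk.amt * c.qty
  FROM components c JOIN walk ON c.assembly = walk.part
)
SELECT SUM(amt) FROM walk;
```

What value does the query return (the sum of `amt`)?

11

Base: (Ring, amt=1).
Iteration 1: components of {Ring} -> Bracket = 1*4 = 4, Panel = 1*2 = 2.
Iteration 2: components of {Bracket,Panel} -> Cap = 2*2 = 4.
Iteration 3: no further components; recursion stops.
SUM(amt) = 1 + 2 + 4 + 4 = 11.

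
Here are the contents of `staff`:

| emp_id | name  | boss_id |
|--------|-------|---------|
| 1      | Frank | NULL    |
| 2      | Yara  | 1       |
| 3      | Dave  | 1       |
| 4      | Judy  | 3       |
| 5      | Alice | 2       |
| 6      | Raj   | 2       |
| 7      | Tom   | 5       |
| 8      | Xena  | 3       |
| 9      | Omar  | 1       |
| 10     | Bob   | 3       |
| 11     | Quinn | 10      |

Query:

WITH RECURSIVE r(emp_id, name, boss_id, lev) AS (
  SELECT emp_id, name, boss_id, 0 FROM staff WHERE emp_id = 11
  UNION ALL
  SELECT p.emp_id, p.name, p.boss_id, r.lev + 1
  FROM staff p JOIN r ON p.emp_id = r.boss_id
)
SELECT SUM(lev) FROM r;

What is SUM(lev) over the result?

6

Base: emp_id=11 (Quinn), boss_id=10, lev 0.
Iteration 1: join on emp_id=10 -> Bob (id 10, boss_id=3, lev 1).
Iteration 2: join on emp_id=3 -> Dave (id 3, boss_id=1, lev 2).
Iteration 3: join on emp_id=1 -> Frank (id 1, boss_id=NULL, lev 3).
Iteration 4: boss_id is NULL; no match; recursion stops.
SUM(lev) = 0 + 1 + 2 + 3 = 6.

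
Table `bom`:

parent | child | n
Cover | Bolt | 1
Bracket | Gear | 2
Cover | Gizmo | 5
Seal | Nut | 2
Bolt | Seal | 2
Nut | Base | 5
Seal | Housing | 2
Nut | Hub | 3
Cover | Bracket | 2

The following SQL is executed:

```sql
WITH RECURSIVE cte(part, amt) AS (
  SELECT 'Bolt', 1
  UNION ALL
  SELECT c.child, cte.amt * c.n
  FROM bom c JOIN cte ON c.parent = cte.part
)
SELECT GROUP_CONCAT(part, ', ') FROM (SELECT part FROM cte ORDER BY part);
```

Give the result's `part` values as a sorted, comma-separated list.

Base: (Bolt, amt=1).
Iteration 1: components of {Bolt} -> Seal = 1*2 = 2.
Iteration 2: components of {Seal} -> Housing = 2*2 = 4, Nut = 2*2 = 4.
Iteration 3: components of {Housing,Nut} -> Base = 4*5 = 20, Hub = 4*3 = 12.
Iteration 4: no further components; recursion stops.

Base, Bolt, Housing, Hub, Nut, Seal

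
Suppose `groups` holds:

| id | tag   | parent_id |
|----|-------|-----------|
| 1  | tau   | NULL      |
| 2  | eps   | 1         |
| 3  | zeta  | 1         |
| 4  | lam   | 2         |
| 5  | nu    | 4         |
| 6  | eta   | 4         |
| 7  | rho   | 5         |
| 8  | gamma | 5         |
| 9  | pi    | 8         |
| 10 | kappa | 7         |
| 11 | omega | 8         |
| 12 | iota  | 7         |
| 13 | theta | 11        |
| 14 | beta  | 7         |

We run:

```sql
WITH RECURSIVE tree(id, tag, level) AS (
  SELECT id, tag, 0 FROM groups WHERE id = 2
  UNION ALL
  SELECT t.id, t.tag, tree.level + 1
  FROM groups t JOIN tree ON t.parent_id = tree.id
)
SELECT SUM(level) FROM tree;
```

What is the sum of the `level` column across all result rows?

36

Base: id=2 (eps) at level 0.
Iteration 1: rows with parent_id in {2} -> lam (id 4, level 1).
Iteration 2: rows with parent_id in {4} -> nu (id 5, level 2), eta (id 6, level 2).
Iteration 3: rows with parent_id in {5,6} -> rho (id 7, level 3), gamma (id 8, level 3).
Iteration 4: rows with parent_id in {7,8} -> pi (id 9, level 4), kappa (id 10, level 4), omega (id 11, level 4), iota (id 12, level 4), beta (id 14, level 4).
Iteration 5: rows with parent_id in {9,10,11,12,14} -> theta (id 13, level 5).
Iteration 6: no rows with parent_id in {13}; recursion stops.
SUM(level) = 0 + 1 + 2 + 2 + 3 + 3 + 4 + 4 + 4 + 4 + 4 + 5 = 36.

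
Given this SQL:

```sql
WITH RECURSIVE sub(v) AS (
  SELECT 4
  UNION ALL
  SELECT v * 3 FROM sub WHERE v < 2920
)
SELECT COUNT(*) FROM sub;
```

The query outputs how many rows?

Base: v=4.
Iteration 1: 4 < 2920 holds -> v = 4 * 3 = 12.
Iteration 2: 12 < 2920 holds -> v = 12 * 3 = 36.
Iteration 3: 36 < 2920 holds -> v = 36 * 3 = 108.
Iteration 4: 108 < 2920 holds -> v = 108 * 3 = 324.
Iteration 5: 324 < 2920 holds -> v = 324 * 3 = 972.
Iteration 6: 972 < 2920 holds -> v = 972 * 3 = 2916.
Iteration 7: 2916 < 2920 holds -> v = 2916 * 3 = 8748.
Iteration 8: 8748 < 2920 fails; recursion stops.
Total rows emitted: 8.

8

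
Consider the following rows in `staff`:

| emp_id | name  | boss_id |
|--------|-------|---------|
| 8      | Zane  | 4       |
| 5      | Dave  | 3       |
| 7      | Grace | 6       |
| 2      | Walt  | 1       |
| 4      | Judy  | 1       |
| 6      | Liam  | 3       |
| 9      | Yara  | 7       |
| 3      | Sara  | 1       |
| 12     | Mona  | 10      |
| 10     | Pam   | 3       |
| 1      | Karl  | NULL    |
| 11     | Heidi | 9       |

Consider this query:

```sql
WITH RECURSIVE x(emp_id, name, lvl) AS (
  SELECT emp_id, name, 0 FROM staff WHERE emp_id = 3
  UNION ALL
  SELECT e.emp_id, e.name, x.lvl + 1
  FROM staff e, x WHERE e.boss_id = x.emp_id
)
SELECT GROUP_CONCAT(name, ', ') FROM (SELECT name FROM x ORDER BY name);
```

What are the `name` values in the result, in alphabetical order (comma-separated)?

Base: emp_id=3 (Sara) at lvl 0.
Iteration 1: rows with boss_id in {3} -> Dave (id 5, lvl 1), Liam (id 6, lvl 1), Pam (id 10, lvl 1).
Iteration 2: rows with boss_id in {5,6,10} -> Grace (id 7, lvl 2), Mona (id 12, lvl 2).
Iteration 3: rows with boss_id in {7,12} -> Yara (id 9, lvl 3).
Iteration 4: rows with boss_id in {9} -> Heidi (id 11, lvl 4).
Iteration 5: no rows with boss_id in {11}; recursion stops.

Dave, Grace, Heidi, Liam, Mona, Pam, Sara, Yara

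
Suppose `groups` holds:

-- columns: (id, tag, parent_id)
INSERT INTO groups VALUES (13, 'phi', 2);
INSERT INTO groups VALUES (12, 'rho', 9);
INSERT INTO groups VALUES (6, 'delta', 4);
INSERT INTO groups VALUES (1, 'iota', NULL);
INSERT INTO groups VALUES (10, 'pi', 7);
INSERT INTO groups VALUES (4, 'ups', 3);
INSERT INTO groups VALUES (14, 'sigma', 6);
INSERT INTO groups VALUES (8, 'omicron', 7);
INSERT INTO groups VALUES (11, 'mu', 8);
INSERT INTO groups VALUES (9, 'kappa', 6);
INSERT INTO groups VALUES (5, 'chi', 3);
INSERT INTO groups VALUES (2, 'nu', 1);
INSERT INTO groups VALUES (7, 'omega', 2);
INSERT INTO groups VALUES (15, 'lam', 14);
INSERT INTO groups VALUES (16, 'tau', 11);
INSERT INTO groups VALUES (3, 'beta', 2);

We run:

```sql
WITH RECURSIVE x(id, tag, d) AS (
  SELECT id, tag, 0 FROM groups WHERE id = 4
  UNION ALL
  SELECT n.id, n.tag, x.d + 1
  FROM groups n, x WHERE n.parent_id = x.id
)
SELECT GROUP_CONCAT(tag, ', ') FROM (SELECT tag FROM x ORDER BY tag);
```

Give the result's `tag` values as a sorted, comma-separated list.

Base: id=4 (ups) at d 0.
Iteration 1: rows with parent_id in {4} -> delta (id 6, d 1).
Iteration 2: rows with parent_id in {6} -> kappa (id 9, d 2), sigma (id 14, d 2).
Iteration 3: rows with parent_id in {9,14} -> rho (id 12, d 3), lam (id 15, d 3).
Iteration 4: no rows with parent_id in {12,15}; recursion stops.

delta, kappa, lam, rho, sigma, ups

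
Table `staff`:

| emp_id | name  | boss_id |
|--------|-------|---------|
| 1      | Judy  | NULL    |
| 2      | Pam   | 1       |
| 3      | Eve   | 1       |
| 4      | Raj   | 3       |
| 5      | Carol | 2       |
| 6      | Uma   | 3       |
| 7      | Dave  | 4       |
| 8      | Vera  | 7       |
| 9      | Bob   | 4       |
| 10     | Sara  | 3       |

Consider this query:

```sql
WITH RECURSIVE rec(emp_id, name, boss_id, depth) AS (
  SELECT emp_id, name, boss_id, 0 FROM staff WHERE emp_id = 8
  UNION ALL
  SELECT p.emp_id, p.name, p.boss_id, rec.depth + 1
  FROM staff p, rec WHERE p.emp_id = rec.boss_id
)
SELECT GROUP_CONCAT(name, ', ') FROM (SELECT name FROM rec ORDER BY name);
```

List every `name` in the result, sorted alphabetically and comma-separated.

Base: emp_id=8 (Vera), boss_id=7, depth 0.
Iteration 1: join on emp_id=7 -> Dave (id 7, boss_id=4, depth 1).
Iteration 2: join on emp_id=4 -> Raj (id 4, boss_id=3, depth 2).
Iteration 3: join on emp_id=3 -> Eve (id 3, boss_id=1, depth 3).
Iteration 4: join on emp_id=1 -> Judy (id 1, boss_id=NULL, depth 4).
Iteration 5: boss_id is NULL; no match; recursion stops.

Dave, Eve, Judy, Raj, Vera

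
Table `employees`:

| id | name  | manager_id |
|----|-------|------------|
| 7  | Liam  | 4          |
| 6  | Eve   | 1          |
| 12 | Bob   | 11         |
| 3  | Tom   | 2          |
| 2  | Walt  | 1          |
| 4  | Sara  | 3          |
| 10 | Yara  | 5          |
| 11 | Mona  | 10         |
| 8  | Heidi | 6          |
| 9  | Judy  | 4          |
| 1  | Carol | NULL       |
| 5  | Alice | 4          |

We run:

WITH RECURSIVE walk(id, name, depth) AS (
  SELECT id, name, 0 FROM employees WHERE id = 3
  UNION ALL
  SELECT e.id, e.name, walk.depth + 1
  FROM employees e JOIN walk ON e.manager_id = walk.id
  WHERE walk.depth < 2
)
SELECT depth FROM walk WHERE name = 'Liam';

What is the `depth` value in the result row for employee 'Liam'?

2

Base: id=3 (Tom) at depth 0.
Iteration 1: rows with manager_id in {3} -> Sara (id 4, depth 1).
Iteration 2: rows with manager_id in {4} -> Alice (id 5, depth 2), Liam (id 7, depth 2), Judy (id 9, depth 2).
Iteration 3: depth < 2 fails for all current rows; recursion stops.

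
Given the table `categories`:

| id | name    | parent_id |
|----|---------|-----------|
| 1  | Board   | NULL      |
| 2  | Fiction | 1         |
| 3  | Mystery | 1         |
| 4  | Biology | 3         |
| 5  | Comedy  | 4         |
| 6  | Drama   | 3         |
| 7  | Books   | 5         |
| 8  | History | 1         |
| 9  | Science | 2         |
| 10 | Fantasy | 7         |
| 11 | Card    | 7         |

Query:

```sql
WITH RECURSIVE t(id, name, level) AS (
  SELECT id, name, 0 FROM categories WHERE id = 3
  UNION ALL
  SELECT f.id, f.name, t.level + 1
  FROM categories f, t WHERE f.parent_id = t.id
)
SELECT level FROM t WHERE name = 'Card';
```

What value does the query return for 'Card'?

Base: id=3 (Mystery) at level 0.
Iteration 1: rows with parent_id in {3} -> Biology (id 4, level 1), Drama (id 6, level 1).
Iteration 2: rows with parent_id in {4,6} -> Comedy (id 5, level 2).
Iteration 3: rows with parent_id in {5} -> Books (id 7, level 3).
Iteration 4: rows with parent_id in {7} -> Fantasy (id 10, level 4), Card (id 11, level 4).
Iteration 5: no rows with parent_id in {10,11}; recursion stops.

4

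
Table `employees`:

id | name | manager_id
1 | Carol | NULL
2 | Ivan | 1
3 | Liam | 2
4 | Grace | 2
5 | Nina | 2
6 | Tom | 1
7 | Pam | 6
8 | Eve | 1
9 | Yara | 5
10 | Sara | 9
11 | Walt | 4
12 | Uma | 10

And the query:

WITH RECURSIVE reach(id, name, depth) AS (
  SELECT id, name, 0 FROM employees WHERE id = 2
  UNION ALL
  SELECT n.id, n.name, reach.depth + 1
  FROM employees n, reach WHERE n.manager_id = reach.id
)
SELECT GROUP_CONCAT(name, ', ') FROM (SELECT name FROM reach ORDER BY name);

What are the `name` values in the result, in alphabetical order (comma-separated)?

Base: id=2 (Ivan) at depth 0.
Iteration 1: rows with manager_id in {2} -> Liam (id 3, depth 1), Grace (id 4, depth 1), Nina (id 5, depth 1).
Iteration 2: rows with manager_id in {3,4,5} -> Yara (id 9, depth 2), Walt (id 11, depth 2).
Iteration 3: rows with manager_id in {9,11} -> Sara (id 10, depth 3).
Iteration 4: rows with manager_id in {10} -> Uma (id 12, depth 4).
Iteration 5: no rows with manager_id in {12}; recursion stops.

Grace, Ivan, Liam, Nina, Sara, Uma, Walt, Yara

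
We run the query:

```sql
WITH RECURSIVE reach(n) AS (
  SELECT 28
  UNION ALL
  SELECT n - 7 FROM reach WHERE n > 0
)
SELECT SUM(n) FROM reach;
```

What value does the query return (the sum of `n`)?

Base: n=28.
Iteration 1: 28 > 0 holds -> n = 28 - 7 = 21.
Iteration 2: 21 > 0 holds -> n = 21 - 7 = 14.
Iteration 3: 14 > 0 holds -> n = 14 - 7 = 7.
Iteration 4: 7 > 0 holds -> n = 7 - 7 = 0.
Iteration 5: 0 > 0 fails; recursion stops.
SUM(n) = 28 + 21 + 14 + 7 + 0 = 70.

70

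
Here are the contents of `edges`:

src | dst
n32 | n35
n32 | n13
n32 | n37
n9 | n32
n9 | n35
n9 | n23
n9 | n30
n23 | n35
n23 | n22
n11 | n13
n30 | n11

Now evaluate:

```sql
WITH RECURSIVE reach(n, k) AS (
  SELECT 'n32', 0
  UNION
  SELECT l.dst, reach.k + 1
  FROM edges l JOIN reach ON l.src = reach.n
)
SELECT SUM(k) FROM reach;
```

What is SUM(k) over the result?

3

Base: (n32, k=0).
Iteration 1: edges from {n32} -> (n13, k=1), (n35, k=1), (n37, k=1).
Iteration 2: no outgoing edges from {n13,n35,n37}; recursion stops.
SUM(k) = 0 + 1 + 1 + 1 = 3.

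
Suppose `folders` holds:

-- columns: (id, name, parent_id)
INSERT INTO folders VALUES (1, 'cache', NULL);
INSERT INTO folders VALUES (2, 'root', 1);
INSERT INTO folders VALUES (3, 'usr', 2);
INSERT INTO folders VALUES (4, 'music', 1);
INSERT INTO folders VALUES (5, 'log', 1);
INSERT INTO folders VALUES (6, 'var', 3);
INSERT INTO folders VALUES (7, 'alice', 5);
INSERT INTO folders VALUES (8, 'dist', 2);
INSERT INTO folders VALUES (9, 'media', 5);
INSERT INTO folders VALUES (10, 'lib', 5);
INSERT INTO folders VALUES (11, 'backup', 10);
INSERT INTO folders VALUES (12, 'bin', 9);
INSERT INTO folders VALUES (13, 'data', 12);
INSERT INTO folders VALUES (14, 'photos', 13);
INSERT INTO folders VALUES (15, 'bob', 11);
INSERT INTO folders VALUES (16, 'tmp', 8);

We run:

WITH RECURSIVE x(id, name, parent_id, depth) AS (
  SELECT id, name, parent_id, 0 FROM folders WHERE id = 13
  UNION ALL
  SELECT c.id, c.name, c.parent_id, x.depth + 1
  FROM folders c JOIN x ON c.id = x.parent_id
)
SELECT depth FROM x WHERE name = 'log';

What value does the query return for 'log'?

3

Base: id=13 (data), parent_id=12, depth 0.
Iteration 1: join on id=12 -> bin (id 12, parent_id=9, depth 1).
Iteration 2: join on id=9 -> media (id 9, parent_id=5, depth 2).
Iteration 3: join on id=5 -> log (id 5, parent_id=1, depth 3).
Iteration 4: join on id=1 -> cache (id 1, parent_id=NULL, depth 4).
Iteration 5: parent_id is NULL; no match; recursion stops.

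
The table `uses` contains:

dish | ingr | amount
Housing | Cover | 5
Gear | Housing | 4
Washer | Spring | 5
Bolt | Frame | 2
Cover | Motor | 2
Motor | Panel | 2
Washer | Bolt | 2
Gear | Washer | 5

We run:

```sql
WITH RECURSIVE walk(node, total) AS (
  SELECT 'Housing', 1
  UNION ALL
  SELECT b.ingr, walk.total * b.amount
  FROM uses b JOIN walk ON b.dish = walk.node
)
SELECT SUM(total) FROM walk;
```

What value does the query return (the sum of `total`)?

36

Base: (Housing, total=1).
Iteration 1: components of {Housing} -> Cover = 1*5 = 5.
Iteration 2: components of {Cover} -> Motor = 5*2 = 10.
Iteration 3: components of {Motor} -> Panel = 10*2 = 20.
Iteration 4: no further components; recursion stops.
SUM(total) = 1 + 5 + 10 + 20 = 36.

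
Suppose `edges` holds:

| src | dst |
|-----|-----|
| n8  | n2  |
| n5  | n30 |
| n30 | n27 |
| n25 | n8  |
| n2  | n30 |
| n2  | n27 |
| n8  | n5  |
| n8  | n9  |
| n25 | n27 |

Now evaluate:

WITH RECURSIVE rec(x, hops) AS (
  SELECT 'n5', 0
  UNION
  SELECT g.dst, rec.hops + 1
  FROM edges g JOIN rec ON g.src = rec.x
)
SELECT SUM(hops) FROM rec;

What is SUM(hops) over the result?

3

Base: (n5, hops=0).
Iteration 1: edges from {n5} -> (n30, hops=1).
Iteration 2: edges from {n30} -> (n27, hops=2).
Iteration 3: no outgoing edges from {n27}; recursion stops.
SUM(hops) = 0 + 1 + 2 = 3.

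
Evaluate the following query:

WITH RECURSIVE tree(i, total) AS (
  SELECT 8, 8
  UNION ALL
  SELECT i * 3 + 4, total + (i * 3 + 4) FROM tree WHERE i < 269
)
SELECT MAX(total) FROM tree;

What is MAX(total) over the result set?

Base: i=8, total=8.
Iteration 1: 8 < 269 holds -> i = 8 * 3 + 4 = 28, total = 8 + 28 = 36.
Iteration 2: 28 < 269 holds -> i = 28 * 3 + 4 = 88, total = 36 + 88 = 124.
Iteration 3: 88 < 269 holds -> i = 88 * 3 + 4 = 268, total = 124 + 268 = 392.
Iteration 4: 268 < 269 holds -> i = 268 * 3 + 4 = 808, total = 392 + 808 = 1200.
Iteration 5: 808 < 269 fails; recursion stops.
total values: 8, 36, 124, 392, 1200; the maximum is 1200.

1200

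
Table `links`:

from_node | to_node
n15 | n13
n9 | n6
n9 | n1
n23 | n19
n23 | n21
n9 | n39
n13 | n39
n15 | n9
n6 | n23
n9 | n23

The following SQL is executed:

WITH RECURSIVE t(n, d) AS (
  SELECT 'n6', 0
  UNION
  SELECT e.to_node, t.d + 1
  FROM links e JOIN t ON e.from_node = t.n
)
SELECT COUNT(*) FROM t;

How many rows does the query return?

4

Base: (n6, d=0).
Iteration 1: edges from {n6} -> (n23, d=1).
Iteration 2: edges from {n23} -> (n19, d=2), (n21, d=2).
Iteration 3: no outgoing edges from {n19,n21}; recursion stops.
Total rows emitted: 4.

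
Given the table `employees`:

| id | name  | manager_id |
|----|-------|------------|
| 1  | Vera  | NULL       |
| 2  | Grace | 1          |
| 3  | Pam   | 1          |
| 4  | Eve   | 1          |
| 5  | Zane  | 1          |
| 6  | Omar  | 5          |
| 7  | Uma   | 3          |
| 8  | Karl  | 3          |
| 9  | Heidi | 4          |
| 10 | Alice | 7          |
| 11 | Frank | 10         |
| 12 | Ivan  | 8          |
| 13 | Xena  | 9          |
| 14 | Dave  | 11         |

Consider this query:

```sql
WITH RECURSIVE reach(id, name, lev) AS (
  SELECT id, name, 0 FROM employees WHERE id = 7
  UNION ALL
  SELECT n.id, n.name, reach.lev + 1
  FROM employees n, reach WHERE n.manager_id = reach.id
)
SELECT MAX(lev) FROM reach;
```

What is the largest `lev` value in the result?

3

Base: id=7 (Uma) at lev 0.
Iteration 1: rows with manager_id in {7} -> Alice (id 10, lev 1).
Iteration 2: rows with manager_id in {10} -> Frank (id 11, lev 2).
Iteration 3: rows with manager_id in {11} -> Dave (id 14, lev 3).
Iteration 4: no rows with manager_id in {14}; recursion stops.
lev values: 0, 1, 2, 3; the maximum is 3.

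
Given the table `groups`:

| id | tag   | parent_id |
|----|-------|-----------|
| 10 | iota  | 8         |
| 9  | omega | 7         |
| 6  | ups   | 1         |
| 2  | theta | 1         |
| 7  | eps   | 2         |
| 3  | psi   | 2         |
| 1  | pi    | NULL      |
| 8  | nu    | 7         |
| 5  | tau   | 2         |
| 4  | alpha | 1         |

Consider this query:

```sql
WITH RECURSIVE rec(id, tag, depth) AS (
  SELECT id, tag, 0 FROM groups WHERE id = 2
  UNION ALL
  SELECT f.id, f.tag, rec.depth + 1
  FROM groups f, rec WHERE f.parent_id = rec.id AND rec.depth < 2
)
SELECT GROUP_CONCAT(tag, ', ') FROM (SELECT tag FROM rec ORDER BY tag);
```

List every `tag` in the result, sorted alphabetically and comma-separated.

eps, nu, omega, psi, tau, theta

Base: id=2 (theta) at depth 0.
Iteration 1: rows with parent_id in {2} -> psi (id 3, depth 1), tau (id 5, depth 1), eps (id 7, depth 1).
Iteration 2: rows with parent_id in {3,5,7} -> nu (id 8, depth 2), omega (id 9, depth 2).
Iteration 3: depth < 2 fails for all current rows; recursion stops.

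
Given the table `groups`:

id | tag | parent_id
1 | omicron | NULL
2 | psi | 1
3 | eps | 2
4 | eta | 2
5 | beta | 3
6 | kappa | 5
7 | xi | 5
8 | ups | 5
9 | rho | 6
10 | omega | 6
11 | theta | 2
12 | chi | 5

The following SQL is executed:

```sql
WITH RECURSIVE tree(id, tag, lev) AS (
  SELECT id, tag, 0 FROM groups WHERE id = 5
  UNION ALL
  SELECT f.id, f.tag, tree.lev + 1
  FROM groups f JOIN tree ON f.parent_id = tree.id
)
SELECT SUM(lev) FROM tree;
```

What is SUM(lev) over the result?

Base: id=5 (beta) at lev 0.
Iteration 1: rows with parent_id in {5} -> kappa (id 6, lev 1), xi (id 7, lev 1), ups (id 8, lev 1), chi (id 12, lev 1).
Iteration 2: rows with parent_id in {6,7,8,12} -> rho (id 9, lev 2), omega (id 10, lev 2).
Iteration 3: no rows with parent_id in {9,10}; recursion stops.
SUM(lev) = 0 + 1 + 1 + 1 + 1 + 2 + 2 = 8.

8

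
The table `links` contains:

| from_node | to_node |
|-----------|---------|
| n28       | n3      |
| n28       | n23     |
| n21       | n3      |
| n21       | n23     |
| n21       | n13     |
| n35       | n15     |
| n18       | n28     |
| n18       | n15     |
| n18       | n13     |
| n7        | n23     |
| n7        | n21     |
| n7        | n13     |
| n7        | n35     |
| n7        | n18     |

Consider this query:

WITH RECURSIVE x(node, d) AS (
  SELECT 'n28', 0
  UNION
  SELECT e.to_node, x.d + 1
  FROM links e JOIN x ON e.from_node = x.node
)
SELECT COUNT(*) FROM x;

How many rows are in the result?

3

Base: (n28, d=0).
Iteration 1: edges from {n28} -> (n23, d=1), (n3, d=1).
Iteration 2: no outgoing edges from {n23,n3}; recursion stops.
Total rows emitted: 3.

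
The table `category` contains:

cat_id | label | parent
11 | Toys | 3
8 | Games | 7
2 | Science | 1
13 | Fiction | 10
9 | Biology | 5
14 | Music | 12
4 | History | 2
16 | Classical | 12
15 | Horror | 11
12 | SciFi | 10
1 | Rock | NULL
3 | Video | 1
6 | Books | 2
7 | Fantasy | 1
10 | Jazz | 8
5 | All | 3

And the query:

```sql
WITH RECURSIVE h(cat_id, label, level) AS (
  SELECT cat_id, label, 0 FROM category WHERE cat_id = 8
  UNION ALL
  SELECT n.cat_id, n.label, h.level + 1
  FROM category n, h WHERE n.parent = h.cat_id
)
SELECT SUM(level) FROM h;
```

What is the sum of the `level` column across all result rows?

11

Base: cat_id=8 (Games) at level 0.
Iteration 1: rows with parent in {8} -> Jazz (id 10, level 1).
Iteration 2: rows with parent in {10} -> SciFi (id 12, level 2), Fiction (id 13, level 2).
Iteration 3: rows with parent in {12,13} -> Music (id 14, level 3), Classical (id 16, level 3).
Iteration 4: no rows with parent in {14,16}; recursion stops.
SUM(level) = 0 + 1 + 2 + 2 + 3 + 3 = 11.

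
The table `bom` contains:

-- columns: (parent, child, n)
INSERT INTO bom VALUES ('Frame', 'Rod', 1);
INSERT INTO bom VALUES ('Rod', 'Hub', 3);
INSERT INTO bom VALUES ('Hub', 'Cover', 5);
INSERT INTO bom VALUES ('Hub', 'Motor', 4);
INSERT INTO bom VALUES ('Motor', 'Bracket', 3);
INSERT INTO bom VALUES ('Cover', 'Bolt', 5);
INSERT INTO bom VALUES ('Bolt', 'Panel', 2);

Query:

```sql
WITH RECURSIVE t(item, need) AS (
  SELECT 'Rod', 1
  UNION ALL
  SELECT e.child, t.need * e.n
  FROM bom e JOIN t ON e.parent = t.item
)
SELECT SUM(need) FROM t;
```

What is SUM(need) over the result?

292

Base: (Rod, need=1).
Iteration 1: components of {Rod} -> Hub = 1*3 = 3.
Iteration 2: components of {Hub} -> Cover = 3*5 = 15, Motor = 3*4 = 12.
Iteration 3: components of {Cover,Motor} -> Bolt = 15*5 = 75, Bracket = 12*3 = 36.
Iteration 4: components of {Bolt,Bracket} -> Panel = 75*2 = 150.
Iteration 5: no further components; recursion stops.
SUM(need) = 1 + 3 + 15 + 12 + 75 + 36 + 150 = 292.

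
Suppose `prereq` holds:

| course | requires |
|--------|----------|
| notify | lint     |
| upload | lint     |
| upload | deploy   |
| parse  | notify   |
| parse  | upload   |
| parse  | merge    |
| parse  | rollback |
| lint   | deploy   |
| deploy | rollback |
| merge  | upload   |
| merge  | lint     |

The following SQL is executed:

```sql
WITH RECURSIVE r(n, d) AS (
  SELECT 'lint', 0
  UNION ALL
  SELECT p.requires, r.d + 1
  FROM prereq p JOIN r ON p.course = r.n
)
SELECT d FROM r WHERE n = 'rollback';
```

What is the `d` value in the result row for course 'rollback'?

2

Base: (lint, d=0).
Iteration 1: edges from {lint} -> (deploy, d=1).
Iteration 2: edges from {deploy} -> (rollback, d=2).
Iteration 3: no outgoing edges from {rollback}; recursion stops.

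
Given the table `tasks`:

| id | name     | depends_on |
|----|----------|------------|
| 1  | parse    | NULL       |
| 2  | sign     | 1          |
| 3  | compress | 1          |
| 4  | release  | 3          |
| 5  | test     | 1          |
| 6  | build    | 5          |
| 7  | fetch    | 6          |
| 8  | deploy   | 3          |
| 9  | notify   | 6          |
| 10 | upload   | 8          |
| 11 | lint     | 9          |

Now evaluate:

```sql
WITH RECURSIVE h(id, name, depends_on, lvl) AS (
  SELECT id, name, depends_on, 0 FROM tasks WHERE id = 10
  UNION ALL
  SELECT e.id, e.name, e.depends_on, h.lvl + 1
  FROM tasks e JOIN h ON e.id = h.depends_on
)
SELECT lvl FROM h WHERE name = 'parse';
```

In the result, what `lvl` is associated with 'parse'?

Base: id=10 (upload), depends_on=8, lvl 0.
Iteration 1: join on id=8 -> deploy (id 8, depends_on=3, lvl 1).
Iteration 2: join on id=3 -> compress (id 3, depends_on=1, lvl 2).
Iteration 3: join on id=1 -> parse (id 1, depends_on=NULL, lvl 3).
Iteration 4: depends_on is NULL; no match; recursion stops.

3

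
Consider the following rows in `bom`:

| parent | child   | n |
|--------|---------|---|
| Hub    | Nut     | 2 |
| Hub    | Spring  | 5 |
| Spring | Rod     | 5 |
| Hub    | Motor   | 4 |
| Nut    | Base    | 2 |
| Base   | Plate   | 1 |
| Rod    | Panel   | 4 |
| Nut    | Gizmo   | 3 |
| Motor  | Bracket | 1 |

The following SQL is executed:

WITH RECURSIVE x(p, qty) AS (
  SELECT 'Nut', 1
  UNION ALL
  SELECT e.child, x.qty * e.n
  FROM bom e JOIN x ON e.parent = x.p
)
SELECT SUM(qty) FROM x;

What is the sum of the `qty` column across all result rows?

Base: (Nut, qty=1).
Iteration 1: components of {Nut} -> Base = 1*2 = 2, Gizmo = 1*3 = 3.
Iteration 2: components of {Base,Gizmo} -> Plate = 2*1 = 2.
Iteration 3: no further components; recursion stops.
SUM(qty) = 1 + 2 + 3 + 2 = 8.

8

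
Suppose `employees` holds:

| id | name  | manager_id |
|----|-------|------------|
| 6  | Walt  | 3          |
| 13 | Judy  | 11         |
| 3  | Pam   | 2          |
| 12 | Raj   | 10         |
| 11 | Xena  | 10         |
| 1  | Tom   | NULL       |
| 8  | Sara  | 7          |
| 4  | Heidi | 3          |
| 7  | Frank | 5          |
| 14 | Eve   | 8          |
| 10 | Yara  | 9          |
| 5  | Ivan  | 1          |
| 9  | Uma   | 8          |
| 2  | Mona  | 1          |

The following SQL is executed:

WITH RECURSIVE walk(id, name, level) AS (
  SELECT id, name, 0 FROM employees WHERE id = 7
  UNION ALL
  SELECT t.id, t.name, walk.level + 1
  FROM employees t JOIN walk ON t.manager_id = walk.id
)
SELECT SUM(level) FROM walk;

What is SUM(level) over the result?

21

Base: id=7 (Frank) at level 0.
Iteration 1: rows with manager_id in {7} -> Sara (id 8, level 1).
Iteration 2: rows with manager_id in {8} -> Uma (id 9, level 2), Eve (id 14, level 2).
Iteration 3: rows with manager_id in {9,14} -> Yara (id 10, level 3).
Iteration 4: rows with manager_id in {10} -> Xena (id 11, level 4), Raj (id 12, level 4).
Iteration 5: rows with manager_id in {11,12} -> Judy (id 13, level 5).
Iteration 6: no rows with manager_id in {13}; recursion stops.
SUM(level) = 0 + 1 + 2 + 2 + 3 + 4 + 4 + 5 = 21.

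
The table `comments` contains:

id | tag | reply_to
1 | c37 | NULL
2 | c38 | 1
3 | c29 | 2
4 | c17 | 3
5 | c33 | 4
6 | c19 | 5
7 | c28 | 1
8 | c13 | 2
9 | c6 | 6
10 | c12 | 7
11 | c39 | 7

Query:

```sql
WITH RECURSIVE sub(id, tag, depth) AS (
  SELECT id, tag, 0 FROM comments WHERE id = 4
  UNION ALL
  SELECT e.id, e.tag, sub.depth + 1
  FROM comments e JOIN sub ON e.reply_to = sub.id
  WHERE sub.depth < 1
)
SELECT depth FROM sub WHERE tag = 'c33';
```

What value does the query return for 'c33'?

1

Base: id=4 (c17) at depth 0.
Iteration 1: rows with reply_to in {4} -> c33 (id 5, depth 1).
Iteration 2: depth < 1 fails for all current rows; recursion stops.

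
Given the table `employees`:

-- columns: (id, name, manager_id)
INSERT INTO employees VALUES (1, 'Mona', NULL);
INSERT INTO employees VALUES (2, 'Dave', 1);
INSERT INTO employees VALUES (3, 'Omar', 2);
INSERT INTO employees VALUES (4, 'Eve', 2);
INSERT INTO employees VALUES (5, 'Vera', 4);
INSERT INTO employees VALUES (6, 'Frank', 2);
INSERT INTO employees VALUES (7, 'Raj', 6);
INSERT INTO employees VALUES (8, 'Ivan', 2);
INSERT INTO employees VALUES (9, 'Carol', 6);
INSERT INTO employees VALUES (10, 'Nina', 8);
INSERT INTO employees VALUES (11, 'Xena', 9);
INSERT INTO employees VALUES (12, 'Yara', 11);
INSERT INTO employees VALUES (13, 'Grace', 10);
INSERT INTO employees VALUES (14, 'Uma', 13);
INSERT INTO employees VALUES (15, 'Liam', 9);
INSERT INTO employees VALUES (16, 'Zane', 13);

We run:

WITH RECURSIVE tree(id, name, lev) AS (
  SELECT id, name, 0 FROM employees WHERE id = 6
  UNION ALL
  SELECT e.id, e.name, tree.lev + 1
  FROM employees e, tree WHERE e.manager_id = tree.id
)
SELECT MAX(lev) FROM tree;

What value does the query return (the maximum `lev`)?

3

Base: id=6 (Frank) at lev 0.
Iteration 1: rows with manager_id in {6} -> Raj (id 7, lev 1), Carol (id 9, lev 1).
Iteration 2: rows with manager_id in {7,9} -> Xena (id 11, lev 2), Liam (id 15, lev 2).
Iteration 3: rows with manager_id in {11,15} -> Yara (id 12, lev 3).
Iteration 4: no rows with manager_id in {12}; recursion stops.
lev values: 0, 1, 1, 2, 2, 3; the maximum is 3.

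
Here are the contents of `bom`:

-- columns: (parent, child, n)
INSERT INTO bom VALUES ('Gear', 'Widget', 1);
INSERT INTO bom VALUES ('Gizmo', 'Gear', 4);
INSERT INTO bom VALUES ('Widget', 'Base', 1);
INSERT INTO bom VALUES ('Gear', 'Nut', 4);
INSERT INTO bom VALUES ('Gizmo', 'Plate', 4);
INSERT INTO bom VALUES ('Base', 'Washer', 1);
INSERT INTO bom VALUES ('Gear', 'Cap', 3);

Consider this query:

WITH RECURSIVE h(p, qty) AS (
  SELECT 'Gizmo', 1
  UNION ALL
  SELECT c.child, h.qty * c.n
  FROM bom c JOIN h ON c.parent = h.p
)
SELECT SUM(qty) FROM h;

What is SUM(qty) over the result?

Base: (Gizmo, qty=1).
Iteration 1: components of {Gizmo} -> Gear = 1*4 = 4, Plate = 1*4 = 4.
Iteration 2: components of {Gear,Plate} -> Cap = 4*3 = 12, Nut = 4*4 = 16, Widget = 4*1 = 4.
Iteration 3: components of {Cap,Nut,Widget} -> Base = 4*1 = 4.
Iteration 4: components of {Base} -> Washer = 4*1 = 4.
Iteration 5: no further components; recursion stops.
SUM(qty) = 1 + 4 + 4 + 16 + 4 + 12 + 4 + 4 = 49.

49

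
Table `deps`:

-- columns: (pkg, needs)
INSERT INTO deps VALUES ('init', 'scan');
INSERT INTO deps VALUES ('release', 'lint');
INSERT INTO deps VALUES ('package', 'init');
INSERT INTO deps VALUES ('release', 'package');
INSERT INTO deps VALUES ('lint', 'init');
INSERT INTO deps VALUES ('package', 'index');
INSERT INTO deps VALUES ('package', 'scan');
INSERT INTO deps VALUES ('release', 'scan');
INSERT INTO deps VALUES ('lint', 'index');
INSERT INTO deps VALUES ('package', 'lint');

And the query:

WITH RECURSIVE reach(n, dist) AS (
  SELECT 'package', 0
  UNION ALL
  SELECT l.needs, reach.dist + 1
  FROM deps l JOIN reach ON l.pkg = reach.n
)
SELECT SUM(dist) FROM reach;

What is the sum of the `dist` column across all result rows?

Base: (package, dist=0).
Iteration 1: edges from {package} -> (index, dist=1), (init, dist=1), (lint, dist=1), (scan, dist=1).
Iteration 2: edges from {index,init,lint,scan} -> (index, dist=2), (init, dist=2), (scan, dist=2).
Iteration 3: edges from {index,init,scan} -> (scan, dist=3).
Iteration 4: no outgoing edges from {scan}; recursion stops.
SUM(dist) = 0 + 1 + 1 + 1 + 1 + 2 + 2 + 2 + 3 = 13.

13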